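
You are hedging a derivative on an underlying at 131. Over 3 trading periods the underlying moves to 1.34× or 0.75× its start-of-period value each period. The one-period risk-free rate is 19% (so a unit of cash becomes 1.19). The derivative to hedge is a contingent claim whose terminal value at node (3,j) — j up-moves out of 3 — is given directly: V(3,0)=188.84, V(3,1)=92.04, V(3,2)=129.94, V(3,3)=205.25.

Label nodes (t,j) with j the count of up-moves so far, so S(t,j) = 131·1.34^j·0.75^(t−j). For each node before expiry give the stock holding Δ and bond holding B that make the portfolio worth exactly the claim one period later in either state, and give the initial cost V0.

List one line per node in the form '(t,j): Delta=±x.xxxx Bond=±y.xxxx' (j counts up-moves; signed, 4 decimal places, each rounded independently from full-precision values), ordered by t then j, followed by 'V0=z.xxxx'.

(0,0): Delta=0.4568 Bond=33.1225
(1,0): Delta=0.0530 Bond=79.0940
(1,1): Delta=0.5339 Bond=25.8892
(2,0): Delta=-2.2265 Bond=262.0931
(2,1): Delta=0.4879 Bond=36.8589
(2,2): Delta=0.5426 Bond=28.7453
V0=92.9664

The replicating-portfolio and risk-neutral prices coincide; use p* = (1.19−0.75)/(1.34−0.75) = 0.7458 for the latter.
Terminal payoffs: V(3,0)=188.8400, V(3,1)=92.0400, V(3,2)=129.9400, V(3,3)=205.2500
(2,0): S=73.6875. Δ = (V_up−V_dn)/(S_up−S_dn) = (92.0400−188.8400)/(98.7413−55.2656) = -2.2265. V = [p*·92.0400 + (1−p*)·188.8400]/1.19 = 98.0254. B = V − Δ·S = 262.0931.
(2,1): S=131.6550. Δ = (V_up−V_dn)/(S_up−S_dn) = (129.9400−92.0400)/(176.4177−98.7413) = 0.4879. V = [p*·129.9400 + (1−p*)·92.0400]/1.19 = 101.0961. B = V − Δ·S = 36.8589.
(2,2): S=235.2236. Δ = (V_up−V_dn)/(S_up−S_dn) = (205.2500−129.9400)/(315.1996−176.4177) = 0.5426. V = [p*·205.2500 + (1−p*)·129.9400]/1.19 = 156.3894. B = V − Δ·S = 28.7453.
(1,0): S=98.2500. Δ = (V_up−V_dn)/(S_up−S_dn) = (101.0961−98.0254)/(131.6550−73.6875) = 0.0530. V = [p*·101.0961 + (1−p*)·98.0254]/1.19 = 84.2987. B = V − Δ·S = 79.0940.
(1,1): S=175.5400. Δ = (V_up−V_dn)/(S_up−S_dn) = (156.3894−101.0961)/(235.2236−131.6550) = 0.5339. V = [p*·156.3894 + (1−p*)·101.0961]/1.19 = 119.6065. B = V − Δ·S = 25.8892.
(0,0): S=131.0000. Δ = (V_up−V_dn)/(S_up−S_dn) = (119.6065−84.2987)/(175.5400−98.2500) = 0.4568. V = [p*·119.6065 + (1−p*)·84.2987]/1.19 = 92.9664. B = V − Δ·S = 33.1225.
The time-0 hedge costs 92.9664, which is the no-arbitrage price.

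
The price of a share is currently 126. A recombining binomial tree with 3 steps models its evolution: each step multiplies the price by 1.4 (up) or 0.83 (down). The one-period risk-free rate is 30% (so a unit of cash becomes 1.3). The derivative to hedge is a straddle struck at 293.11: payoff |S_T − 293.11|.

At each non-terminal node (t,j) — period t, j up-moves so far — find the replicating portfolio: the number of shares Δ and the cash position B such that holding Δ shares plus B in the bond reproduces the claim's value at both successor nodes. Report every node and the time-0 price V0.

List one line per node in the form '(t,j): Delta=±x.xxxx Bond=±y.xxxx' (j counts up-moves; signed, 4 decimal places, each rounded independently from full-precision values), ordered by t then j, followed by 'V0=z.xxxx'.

Since d<R<u, set p* = (R−d)/(u−d) = 0.8246; price each node as the discounted p*-expectation of its children.
Terminal values V(3,·): V(3,0)=221.0648, V(3,1)=171.5880, V(3,2)=88.1332, V(3,3)=52.6340
Node (2,0) S=86.8014: V=(p*·171.5880+(1−p*)·221.0648)/1.3=138.6678; Δ=(171.5880−221.0648)/(121.5220−72.0452)=-1.0000; B=V−Δ·S=225.4692
Node (2,1) S=146.4120: V=(p*·88.1332+(1−p*)·171.5880)/1.3=79.0572; Δ=(88.1332−171.5880)/(204.9768−121.5220)=-1.0000; B=V−Δ·S=225.4692
Node (2,2) S=246.9600: V=(p*·52.6340+(1−p*)·88.1332)/1.3=45.2784; Δ=(52.6340−88.1332)/(345.7440−204.9768)=-0.2522; B=V−Δ·S=107.5577
Node (1,0) S=104.5800: V=(p*·79.0572+(1−p*)·138.6678)/1.3=68.8579; Δ=(79.0572−138.6678)/(146.4120−86.8014)=-1.0000; B=V−Δ·S=173.4379
Node (1,1) S=176.4000: V=(p*·45.2784+(1−p*)·79.0572)/1.3=39.3881; Δ=(45.2784−79.0572)/(246.9600−146.4120)=-0.3359; B=V−Δ·S=98.6492
Node (0,0) S=126.0000: V=(p*·39.3881+(1−p*)·68.8579)/1.3=34.2756; Δ=(39.3881−68.8579)/(176.4000−104.5800)=-0.4103; B=V−Δ·S=85.9769
Root portfolio cost Δ·126+B reproduces V0=34.2756.

(0,0): Delta=-0.4103 Bond=85.9769
(1,0): Delta=-1.0000 Bond=173.4379
(1,1): Delta=-0.3359 Bond=98.6492
(2,0): Delta=-1.0000 Bond=225.4692
(2,1): Delta=-1.0000 Bond=225.4692
(2,2): Delta=-0.2522 Bond=107.5577
V0=34.2756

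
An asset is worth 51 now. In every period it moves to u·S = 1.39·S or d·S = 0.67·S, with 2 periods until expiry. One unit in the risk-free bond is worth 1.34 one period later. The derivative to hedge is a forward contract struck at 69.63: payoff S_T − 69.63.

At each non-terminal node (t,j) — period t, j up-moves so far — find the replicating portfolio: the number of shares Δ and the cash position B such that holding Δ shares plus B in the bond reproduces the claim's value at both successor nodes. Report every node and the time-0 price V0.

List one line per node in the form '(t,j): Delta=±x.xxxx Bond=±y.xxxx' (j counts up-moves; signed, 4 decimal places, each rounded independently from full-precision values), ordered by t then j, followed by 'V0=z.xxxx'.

(0,0): Delta=1.0000 Bond=-38.7781
(1,0): Delta=1.0000 Bond=-51.9627
(1,1): Delta=1.0000 Bond=-51.9627
V0=12.2219

Under the risk-neutral measure, an up-move has probability p* = (R−d)/(u−d) = 0.9306 and values discount at R = 1.34.
At expiry t=2: V(2,0)=-46.7361, V(2,1)=-22.1337, V(2,2)=28.9071
  t=1,j=0: stock 34.1700 → up 47.4963 (V=-22.1337), down 22.8939 (V=-46.7361). Price -17.7927; hedge Δ=1.0000, bond B=-51.9627.
  t=1,j=1: stock 70.8900 → up 98.5371 (V=28.9071), down 47.4963 (V=-22.1337). Price 18.9273; hedge Δ=1.0000, bond B=-51.9627.
  t=0,j=0: stock 51.0000 → up 70.8900 (V=18.9273), down 34.1700 (V=-17.7927). Price 12.2219; hedge Δ=1.0000, bond B=-38.7781.
Root portfolio cost Δ·51+B reproduces V0=12.2219.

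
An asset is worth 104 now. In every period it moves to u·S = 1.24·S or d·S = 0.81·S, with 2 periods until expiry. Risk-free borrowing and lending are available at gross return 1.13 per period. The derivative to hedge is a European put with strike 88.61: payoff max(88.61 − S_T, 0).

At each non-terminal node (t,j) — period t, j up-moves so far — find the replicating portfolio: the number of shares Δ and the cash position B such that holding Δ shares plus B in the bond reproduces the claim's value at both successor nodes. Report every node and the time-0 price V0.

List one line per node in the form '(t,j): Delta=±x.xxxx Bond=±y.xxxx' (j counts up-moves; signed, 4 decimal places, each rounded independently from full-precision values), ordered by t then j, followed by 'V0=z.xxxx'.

(0,0): Delta=-0.1031 Bond=11.7715
(1,0): Delta=-0.5625 Bond=51.9978
(1,1): Delta=0.0000 Bond=0.0000
V0=1.0442

Since d<R<u, set p* = (R−d)/(u−d) = 0.7442; price each node as the discounted p*-expectation of its children.
Terminal payoffs: V(2,0)=20.3756, V(2,1)=0.0000, V(2,2)=0.0000
(1,0): S=84.2400. Δ = (V_up−V_dn)/(S_up−S_dn) = (0.0000−20.3756)/(104.4576−68.2344) = -0.5625. V = [p*·0.0000 + (1−p*)·20.3756]/1.13 = 4.6127. B = V − Δ·S = 51.9978.
(1,1): S=128.9600. Δ = (V_up−V_dn)/(S_up−S_dn) = (0.0000−0.0000)/(159.9104−104.4576) = 0.0000. V = [p*·0.0000 + (1−p*)·0.0000]/1.13 = 0.0000. B = V − Δ·S = 0.0000.
(0,0): S=104.0000. Δ = (V_up−V_dn)/(S_up−S_dn) = (0.0000−4.6127)/(128.9600−84.2400) = -0.1031. V = [p*·0.0000 + (1−p*)·4.6127]/1.13 = 1.0442. B = V − Δ·S = 11.7715.
Root portfolio cost Δ·104+B reproduces V0=1.0442.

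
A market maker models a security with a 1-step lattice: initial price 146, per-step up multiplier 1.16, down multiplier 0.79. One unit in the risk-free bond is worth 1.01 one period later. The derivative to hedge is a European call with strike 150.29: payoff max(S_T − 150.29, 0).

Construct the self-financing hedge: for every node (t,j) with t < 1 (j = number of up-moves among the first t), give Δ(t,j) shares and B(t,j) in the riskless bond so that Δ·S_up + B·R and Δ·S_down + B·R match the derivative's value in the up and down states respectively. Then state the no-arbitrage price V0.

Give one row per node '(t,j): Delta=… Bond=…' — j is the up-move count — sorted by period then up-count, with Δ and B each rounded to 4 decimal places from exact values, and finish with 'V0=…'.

(0,0): Delta=0.3530 Bond=-40.3139
V0=11.2267

Under the risk-neutral measure, an up-move has probability p* = (R−d)/(u−d) = 0.5946 and values discount at R = 1.01.
At expiry t=1: V(1,0)=0.0000, V(1,1)=19.0700
  t=0,j=0: stock 146.0000 → up 169.3600 (V=19.0700), down 115.3400 (V=0.0000). Price 11.2267; hedge Δ=0.3530, bond B=-40.3139.
The time-0 hedge costs 11.2267, which is the no-arbitrage price.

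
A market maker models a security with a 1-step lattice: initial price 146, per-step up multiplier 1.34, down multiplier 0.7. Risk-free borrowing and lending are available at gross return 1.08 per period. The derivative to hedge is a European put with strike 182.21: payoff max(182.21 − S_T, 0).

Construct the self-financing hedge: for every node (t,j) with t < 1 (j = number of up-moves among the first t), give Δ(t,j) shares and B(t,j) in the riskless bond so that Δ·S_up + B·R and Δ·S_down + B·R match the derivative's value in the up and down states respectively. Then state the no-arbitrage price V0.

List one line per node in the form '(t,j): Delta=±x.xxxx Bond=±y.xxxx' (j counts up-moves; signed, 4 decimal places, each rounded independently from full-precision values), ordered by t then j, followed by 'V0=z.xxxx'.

Risk-neutral probability p* = (R−d)/(u−d) = (1.08−0.7)/(1.34−0.7) = 0.5938.
Payoff layer (t=1): V(1,0)=80.0100, V(1,1)=0.0000
Node (0,0) S=146.0000: V=(p*·0.0000+(1−p*)·80.0100)/1.08=30.0964; Δ=(0.0000−80.0100)/(195.6400−102.2000)=-0.8563; B=V−Δ·S=155.1120
Check: Δ(0,0)·S0 + B(0,0) = 30.0964 = V0.

(0,0): Delta=-0.8563 Bond=155.1120
V0=30.0964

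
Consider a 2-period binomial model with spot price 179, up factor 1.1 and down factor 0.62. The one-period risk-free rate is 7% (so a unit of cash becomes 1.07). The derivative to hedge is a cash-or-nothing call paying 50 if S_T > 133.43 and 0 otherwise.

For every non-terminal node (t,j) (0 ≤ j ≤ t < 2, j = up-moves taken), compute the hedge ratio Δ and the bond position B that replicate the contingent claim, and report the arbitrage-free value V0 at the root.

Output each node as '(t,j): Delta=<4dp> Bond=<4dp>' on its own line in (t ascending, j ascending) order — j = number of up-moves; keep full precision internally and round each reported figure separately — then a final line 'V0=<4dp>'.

(0,0): Delta=0.5099 Bond=-52.8840
(1,0): Delta=0.0000 Bond=0.0000
(1,1): Delta=0.5290 Bond=-60.3583
V0=38.3835

No-arbitrage ⇒ martingale measure with p* = (R−d)/(u−d) = 0.9375.
At expiry t=2: V(2,0)=0.0000, V(2,1)=0.0000, V(2,2)=50.0000
Node (1,0) S=110.9800: V=(p*·0.0000+(1−p*)·0.0000)/1.07=0.0000; Δ=(0.0000−0.0000)/(122.0780−68.8076)=0.0000; B=V−Δ·S=0.0000
Node (1,1) S=196.9000: V=(p*·50.0000+(1−p*)·0.0000)/1.07=43.8084; Δ=(50.0000−0.0000)/(216.5900−122.0780)=0.5290; B=V−Δ·S=-60.3583
Node (0,0) S=179.0000: V=(p*·43.8084+(1−p*)·0.0000)/1.07=38.3835; Δ=(43.8084−0.0000)/(196.9000−110.9800)=0.5099; B=V−Δ·S=-52.8840
Self-financing check: at every node Δ·S+B equals the discounted successor values.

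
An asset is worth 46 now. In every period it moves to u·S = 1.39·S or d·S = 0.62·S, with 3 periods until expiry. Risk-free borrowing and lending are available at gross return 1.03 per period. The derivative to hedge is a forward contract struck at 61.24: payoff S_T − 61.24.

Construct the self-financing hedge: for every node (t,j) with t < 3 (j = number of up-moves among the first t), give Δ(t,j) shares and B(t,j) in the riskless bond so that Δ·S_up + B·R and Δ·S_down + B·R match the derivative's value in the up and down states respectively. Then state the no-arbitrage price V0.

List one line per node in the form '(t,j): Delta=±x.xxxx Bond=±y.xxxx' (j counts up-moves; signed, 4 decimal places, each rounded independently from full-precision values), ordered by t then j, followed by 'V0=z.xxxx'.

(0,0): Delta=1.0000 Bond=-56.0433
(1,0): Delta=1.0000 Bond=-57.7246
(1,1): Delta=1.0000 Bond=-57.7246
(2,0): Delta=1.0000 Bond=-59.4563
(2,1): Delta=1.0000 Bond=-59.4563
(2,2): Delta=1.0000 Bond=-59.4563
V0=-10.0433

Under the risk-neutral measure, an up-move has probability p* = (R−d)/(u−d) = 0.5325 and values discount at R = 1.03.
At expiry t=3: V(3,0)=-50.2769, V(3,1)=-36.6615, V(3,2)=-6.1365, V(3,3)=62.2985
(2,0): S=17.6824. Δ = (V_up−V_dn)/(S_up−S_dn) = (-36.6615−-50.2769)/(24.5785−10.9631) = 1.0000. V = [p*·-36.6615 + (1−p*)·-50.2769]/1.03 = -41.7739. B = V − Δ·S = -59.4563.
(2,1): S=39.6428. Δ = (V_up−V_dn)/(S_up−S_dn) = (-6.1365−-36.6615)/(55.1035−24.5785) = 1.0000. V = [p*·-6.1365 + (1−p*)·-36.6615]/1.03 = -19.8135. B = V − Δ·S = -59.4563.
(2,2): S=88.8766. Δ = (V_up−V_dn)/(S_up−S_dn) = (62.2985−-6.1365)/(123.5385−55.1035) = 1.0000. V = [p*·62.2985 + (1−p*)·-6.1365]/1.03 = 29.4203. B = V − Δ·S = -59.4563.
(1,0): S=28.5200. Δ = (V_up−V_dn)/(S_up−S_dn) = (-19.8135−-41.7739)/(39.6428−17.6824) = 1.0000. V = [p*·-19.8135 + (1−p*)·-41.7739]/1.03 = -29.2046. B = V − Δ·S = -57.7246.
(1,1): S=63.9400. Δ = (V_up−V_dn)/(S_up−S_dn) = (29.4203−-19.8135)/(88.8766−39.6428) = 1.0000. V = [p*·29.4203 + (1−p*)·-19.8135]/1.03 = 6.2154. B = V − Δ·S = -57.7246.
(0,0): S=46.0000. Δ = (V_up−V_dn)/(S_up−S_dn) = (6.2154−-29.2046)/(63.9400−28.5200) = 1.0000. V = [p*·6.2154 + (1−p*)·-29.2046]/1.03 = -10.0433. B = V − Δ·S = -56.0433.
Root portfolio cost Δ·46+B reproduces V0=-10.0433.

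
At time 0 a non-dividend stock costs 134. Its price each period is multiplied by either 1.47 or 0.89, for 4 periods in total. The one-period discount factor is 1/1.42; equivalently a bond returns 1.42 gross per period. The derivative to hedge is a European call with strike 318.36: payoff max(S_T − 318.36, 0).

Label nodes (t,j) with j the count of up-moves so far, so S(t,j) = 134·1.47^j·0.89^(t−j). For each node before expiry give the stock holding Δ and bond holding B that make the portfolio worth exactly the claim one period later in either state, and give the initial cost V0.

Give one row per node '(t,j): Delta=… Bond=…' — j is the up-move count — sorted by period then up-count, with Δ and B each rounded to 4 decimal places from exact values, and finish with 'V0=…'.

(0,0): Delta=0.9052 Bond=-64.6746
(1,0): Delta=0.3620 Bond=-27.0613
(1,1): Delta=0.9362 Bond=-97.9489
(2,0): Delta=0.0000 Bond=0.0000
(2,1): Delta=0.3827 Bond=-42.0522
(2,2): Delta=0.9678 Bond=-148.2417
(3,0): Delta=0.0000 Bond=0.0000
(3,1): Delta=0.0000 Bond=0.0000
(3,2): Delta=0.4046 Bond=-65.3475
(3,3): Delta=1.0000 Bond=-224.1972
V0=56.6210

Risk-neutral probability p* = (R−d)/(u−d) = (1.42−0.89)/(1.47−0.89) = 0.9138.
Terminal values V(4,·): V(4,0)=0.0000, V(4,1)=0.0000, V(4,2)=0.0000, V(4,3)=60.4721, V(4,4)=307.3515
Node (3,0) S=94.4658: V=(p*·0.0000+(1−p*)·0.0000)/1.42=0.0000; Δ=(0.0000−0.0000)/(138.8648−84.0746)=0.0000; B=V−Δ·S=0.0000
Node (3,1) S=156.0279: V=(p*·0.0000+(1−p*)·0.0000)/1.42=0.0000; Δ=(0.0000−0.0000)/(229.3610−138.8648)=0.0000; B=V−Δ·S=0.0000
Node (3,2) S=257.7089: V=(p*·60.4721+(1−p*)·0.0000)/1.42=38.9148; Δ=(60.4721−0.0000)/(378.8321−229.3610)=0.4046; B=V−Δ·S=-65.3475
Node (3,3) S=425.6541: V=(p*·307.3515+(1−p*)·60.4721)/1.42=201.4569; Δ=(307.3515−60.4721)/(625.7115−378.8321)=1.0000; B=V−Δ·S=-224.1972
Node (2,0) S=106.1414: V=(p*·0.0000+(1−p*)·0.0000)/1.42=0.0000; Δ=(0.0000−0.0000)/(156.0279−94.4658)=0.0000; B=V−Δ·S=0.0000
Node (2,1) S=175.3122: V=(p*·38.9148+(1−p*)·0.0000)/1.42=25.0423; Δ=(38.9148−0.0000)/(257.7089−156.0279)=0.3827; B=V−Δ·S=-42.0522
Node (2,2) S=289.5606: V=(p*·201.4569+(1−p*)·38.9148)/1.42=132.0033; Δ=(201.4569−38.9148)/(425.6541−257.7089)=0.9678; B=V−Δ·S=-148.2417
Node (1,0) S=119.2600: V=(p*·25.0423+(1−p*)·0.0000)/1.42=16.1151; Δ=(25.0423−0.0000)/(175.3122−106.1414)=0.3620; B=V−Δ·S=-27.0613
Node (1,1) S=196.9800: V=(p*·132.0033+(1−p*)·25.0423)/1.42=86.4666; Δ=(132.0033−25.0423)/(289.5606−175.3122)=0.9362; B=V−Δ·S=-97.9489
Node (0,0) S=134.0000: V=(p*·86.4666+(1−p*)·16.1151)/1.42=56.6210; Δ=(86.4666−16.1151)/(196.9800−119.2600)=0.9052; B=V−Δ·S=-64.6746
Check: Δ(0,0)·S0 + B(0,0) = 56.6210 = V0.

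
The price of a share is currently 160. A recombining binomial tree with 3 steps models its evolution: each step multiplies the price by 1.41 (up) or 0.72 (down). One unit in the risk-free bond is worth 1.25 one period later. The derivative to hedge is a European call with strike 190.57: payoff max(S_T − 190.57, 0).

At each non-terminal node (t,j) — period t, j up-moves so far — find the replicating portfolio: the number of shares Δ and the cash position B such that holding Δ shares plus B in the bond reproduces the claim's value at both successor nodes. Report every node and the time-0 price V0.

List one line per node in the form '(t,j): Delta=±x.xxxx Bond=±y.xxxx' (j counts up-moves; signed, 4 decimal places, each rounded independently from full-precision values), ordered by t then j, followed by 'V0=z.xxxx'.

The replicating-portfolio and risk-neutral prices coincide; use p* = (1.25−0.72)/(1.41−0.72) = 0.7681 for the latter.
Terminal values V(3,·): V(3,0)=0.0000, V(3,1)=0.0000, V(3,2)=38.4591, V(3,3)=257.9454
  t=2,j=0: stock 82.9440 → up 116.9510 (V=0.0000), down 59.7197 (V=0.0000). Price 0.0000; hedge Δ=0.0000, bond B=0.0000.
  t=2,j=1: stock 162.4320 → up 229.0291 (V=38.4591), down 116.9510 (V=0.0000). Price 23.6329; hedge Δ=0.3431, bond B=-32.1050.
  t=2,j=2: stock 318.0960 → up 448.5154 (V=257.9454), down 229.0291 (V=38.4591). Price 165.6400; hedge Δ=1.0000, bond B=-152.4560.
  t=1,j=0: stock 115.2000 → up 162.4320 (V=23.6329), down 82.9440 (V=0.0000). Price 14.5222; hedge Δ=0.2973, bond B=-19.7283.
  t=1,j=1: stock 225.6000 → up 318.0960 (V=165.6400), down 162.4320 (V=23.6329). Price 106.1686; hedge Δ=0.9123, bond B=-99.6388.
  t=0,j=0: stock 160.0000 → up 225.6000 (V=106.1686), down 115.2000 (V=14.5222). Price 67.9338; hedge Δ=0.8301, bond B=-64.8871.
Check: Δ(0,0)·S0 + B(0,0) = 67.9338 = V0.

(0,0): Delta=0.8301 Bond=-64.8871
(1,0): Delta=0.2973 Bond=-19.7283
(1,1): Delta=0.9123 Bond=-99.6388
(2,0): Delta=0.0000 Bond=0.0000
(2,1): Delta=0.3431 Bond=-32.1050
(2,2): Delta=1.0000 Bond=-152.4560
V0=67.9338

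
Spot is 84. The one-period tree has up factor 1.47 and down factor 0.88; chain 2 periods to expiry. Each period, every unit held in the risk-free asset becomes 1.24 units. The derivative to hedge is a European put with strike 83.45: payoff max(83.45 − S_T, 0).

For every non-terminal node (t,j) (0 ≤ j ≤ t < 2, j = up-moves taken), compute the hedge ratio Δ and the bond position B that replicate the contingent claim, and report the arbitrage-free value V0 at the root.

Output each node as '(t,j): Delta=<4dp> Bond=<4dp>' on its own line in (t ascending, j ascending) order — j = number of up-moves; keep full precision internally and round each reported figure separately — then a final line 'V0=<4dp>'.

Risk-neutral probability p* = (R−d)/(u−d) = (1.24−0.88)/(1.47−0.88) = 0.6102.
Terminal payoffs: V(2,0)=18.4004, V(2,1)=0.0000, V(2,2)=0.0000
(1,0): S=73.9200. Δ = (V_up−V_dn)/(S_up−S_dn) = (0.0000−18.4004)/(108.6624−65.0496) = -0.4219. V = [p*·0.0000 + (1−p*)·18.4004]/1.24 = 5.7847. B = V − Δ·S = 36.9718.
(1,1): S=123.4800. Δ = (V_up−V_dn)/(S_up−S_dn) = (0.0000−0.0000)/(181.5156−108.6624) = 0.0000. V = [p*·0.0000 + (1−p*)·0.0000]/1.24 = 0.0000. B = V − Δ·S = 0.0000.
(0,0): S=84.0000. Δ = (V_up−V_dn)/(S_up−S_dn) = (0.0000−5.7847)/(123.4800−73.9200) = -0.1167. V = [p*·0.0000 + (1−p*)·5.7847]/1.24 = 1.8186. B = V − Δ·S = 11.6232.
Each (Δ,B) replicates both successor values, so the strategy is self-financing and V0 is arbitrage-free.

(0,0): Delta=-0.1167 Bond=11.6232
(1,0): Delta=-0.4219 Bond=36.9718
(1,1): Delta=0.0000 Bond=0.0000
V0=1.8186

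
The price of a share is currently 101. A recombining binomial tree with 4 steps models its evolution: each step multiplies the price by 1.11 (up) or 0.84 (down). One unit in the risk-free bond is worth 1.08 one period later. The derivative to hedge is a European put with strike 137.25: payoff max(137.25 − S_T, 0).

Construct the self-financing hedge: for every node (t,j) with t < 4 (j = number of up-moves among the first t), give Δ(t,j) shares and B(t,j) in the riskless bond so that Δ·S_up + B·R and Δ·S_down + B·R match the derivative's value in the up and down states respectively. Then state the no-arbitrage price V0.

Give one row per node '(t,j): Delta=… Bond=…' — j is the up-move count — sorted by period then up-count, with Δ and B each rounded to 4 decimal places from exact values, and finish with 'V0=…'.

(0,0): Delta=-0.6713 Bond=75.0652
(1,0): Delta=-1.0000 Bond=108.9535
(1,1): Delta=-0.6403 Bond=77.5850
(2,0): Delta=-1.0000 Bond=117.6698
(2,1): Delta=-1.0000 Bond=117.6698
(2,2): Delta=-0.6062 Bond=79.5571
(3,0): Delta=-1.0000 Bond=127.0833
(3,1): Delta=-1.0000 Bond=127.0833
(3,2): Delta=-1.0000 Bond=127.0833
(3,3): Delta=-0.5690 Bond=80.7764
V0=7.2593

Risk-neutral probability p* = (R−d)/(u−d) = (1.08−0.84)/(1.11−0.84) = 0.8889.
Payoff layer (t=4): V(4,0)=86.9650, V(4,1)=70.8020, V(4,2)=49.4437, V(4,3)=21.2202, V(4,4)=0.0000
  t=3,j=0: stock 59.8631 → up 66.4480 (V=70.8020), down 50.2850 (V=86.9650). Price 67.2202; hedge Δ=-1.0000, bond B=127.0833.
  t=3,j=1: stock 79.1048 → up 87.8063 (V=49.4437), down 66.4480 (V=70.8020). Price 47.9785; hedge Δ=-1.0000, bond B=127.0833.
  t=3,j=2: stock 104.5314 → up 116.0298 (V=21.2202), down 87.8063 (V=49.4437). Price 22.5520; hedge Δ=-1.0000, bond B=127.0833.
  t=3,j=3: stock 138.1307 → up 153.3251 (V=0.0000), down 116.0298 (V=21.2202). Price 2.1831; hedge Δ=-0.5690, bond B=80.7764.
  t=2,j=0: stock 71.2656 → up 79.1048 (V=47.9785), down 59.8631 (V=67.2202). Price 46.4042; hedge Δ=-1.0000, bond B=117.6698.
  t=2,j=1: stock 94.1724 → up 104.5314 (V=22.5520), down 79.1048 (V=47.9785). Price 23.4974; hedge Δ=-1.0000, bond B=117.6698.
  t=2,j=2: stock 124.4421 → up 138.1307 (V=2.1831), down 104.5314 (V=22.5520). Price 4.1170; hedge Δ=-0.6062, bond B=79.5571.
  t=1,j=0: stock 84.8400 → up 94.1724 (V=23.4974), down 71.2656 (V=46.4042). Price 24.1135; hedge Δ=-1.0000, bond B=108.9535.
  t=1,j=1: stock 112.1100 → up 124.4421 (V=4.1170), down 94.1724 (V=23.4974). Price 5.8059; hedge Δ=-0.6403, bond B=77.5850.
  t=0,j=0: stock 101.0000 → up 112.1100 (V=5.8059), down 84.8400 (V=24.1135). Price 7.2593; hedge Δ=-0.6713, bond B=75.0652.
Self-financing check: at every node Δ·S+B equals the discounted successor values.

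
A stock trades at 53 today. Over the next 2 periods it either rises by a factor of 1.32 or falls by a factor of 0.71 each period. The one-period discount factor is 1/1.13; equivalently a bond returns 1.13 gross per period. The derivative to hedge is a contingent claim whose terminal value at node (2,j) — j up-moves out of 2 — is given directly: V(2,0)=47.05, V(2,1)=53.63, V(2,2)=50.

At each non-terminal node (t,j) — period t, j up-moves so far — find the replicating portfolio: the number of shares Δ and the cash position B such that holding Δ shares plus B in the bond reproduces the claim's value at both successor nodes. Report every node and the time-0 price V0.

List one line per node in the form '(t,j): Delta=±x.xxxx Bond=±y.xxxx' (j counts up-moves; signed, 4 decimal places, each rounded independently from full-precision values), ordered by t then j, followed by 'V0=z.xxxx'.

(0,0): Delta=-0.0123 Bond=40.8051
(1,0): Delta=0.2867 Bond=34.8596
(1,1): Delta=-0.0851 Bond=51.1992
V0=40.1525

Risk-neutral probability p* = (R−d)/(u−d) = (1.13−0.71)/(1.32−0.71) = 0.6885.
Terminal values V(2,·): V(2,0)=47.0500, V(2,1)=53.6300, V(2,2)=50.0000
(1,0): S=37.6300. Δ = (V_up−V_dn)/(S_up−S_dn) = (53.6300−47.0500)/(49.6716−26.7173) = 0.2867. V = [p*·53.6300 + (1−p*)·47.0500]/1.13 = 45.6465. B = V − Δ·S = 34.8596.
(1,1): S=69.9600. Δ = (V_up−V_dn)/(S_up−S_dn) = (50.0000−53.6300)/(92.3472−49.6716) = -0.0851. V = [p*·50.0000 + (1−p*)·53.6300]/1.13 = 45.2484. B = V − Δ·S = 51.1992.
(0,0): S=53.0000. Δ = (V_up−V_dn)/(S_up−S_dn) = (45.2484−45.6465)/(69.9600−37.6300) = -0.0123. V = [p*·45.2484 + (1−p*)·45.6465]/1.13 = 40.1525. B = V − Δ·S = 40.8051.
Check: Δ(0,0)·S0 + B(0,0) = 40.1525 = V0.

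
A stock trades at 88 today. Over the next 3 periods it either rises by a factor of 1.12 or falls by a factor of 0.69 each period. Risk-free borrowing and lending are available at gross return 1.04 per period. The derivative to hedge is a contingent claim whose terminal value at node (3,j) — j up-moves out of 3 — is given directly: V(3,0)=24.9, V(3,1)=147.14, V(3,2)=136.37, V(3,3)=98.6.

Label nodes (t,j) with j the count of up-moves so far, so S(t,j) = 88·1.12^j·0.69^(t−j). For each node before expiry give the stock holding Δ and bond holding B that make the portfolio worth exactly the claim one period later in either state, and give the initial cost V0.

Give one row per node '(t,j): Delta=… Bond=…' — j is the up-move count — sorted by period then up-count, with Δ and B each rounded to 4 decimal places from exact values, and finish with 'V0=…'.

Risk-neutral probability p* = (R−d)/(u−d) = (1.04−0.69)/(1.12−0.69) = 0.8140.
Terminal payoffs: V(3,0)=24.9000, V(3,1)=147.1400, V(3,2)=136.3700, V(3,3)=98.6000
  t=2,j=0: stock 41.8968 → up 46.9244 (V=147.1400), down 28.9088 (V=24.9000). Price 119.6131; hedge Δ=6.7852, bond B=-164.6659.
  t=2,j=1: stock 68.0064 → up 76.1672 (V=136.3700), down 46.9244 (V=147.1400). Price 133.0517; hedge Δ=-0.3683, bond B=158.0982.
  t=2,j=2: stock 110.3872 → up 123.6337 (V=98.6000), down 76.1672 (V=136.3700). Price 101.5644; hedge Δ=-0.7957, bond B=189.4016.
  t=1,j=0: stock 60.7200 → up 68.0064 (V=133.0517), down 41.8968 (V=119.6131). Price 125.5303; hedge Δ=0.5147, bond B=94.2779.
  t=1,j=1: stock 98.5600 → up 110.3872 (V=101.5644), down 68.0064 (V=133.0517). Price 103.2909; hedge Δ=-0.7430, bond B=176.5170.
  t=0,j=0: stock 88.0000 → up 98.5600 (V=103.2909), down 60.7200 (V=125.5303). Price 103.2966; hedge Δ=-0.5877, bond B=155.0161.
Root portfolio cost Δ·88+B reproduces V0=103.2966.

(0,0): Delta=-0.5877 Bond=155.0161
(1,0): Delta=0.5147 Bond=94.2779
(1,1): Delta=-0.7430 Bond=176.5170
(2,0): Delta=6.7852 Bond=-164.6659
(2,1): Delta=-0.3683 Bond=158.0982
(2,2): Delta=-0.7957 Bond=189.4016
V0=103.2966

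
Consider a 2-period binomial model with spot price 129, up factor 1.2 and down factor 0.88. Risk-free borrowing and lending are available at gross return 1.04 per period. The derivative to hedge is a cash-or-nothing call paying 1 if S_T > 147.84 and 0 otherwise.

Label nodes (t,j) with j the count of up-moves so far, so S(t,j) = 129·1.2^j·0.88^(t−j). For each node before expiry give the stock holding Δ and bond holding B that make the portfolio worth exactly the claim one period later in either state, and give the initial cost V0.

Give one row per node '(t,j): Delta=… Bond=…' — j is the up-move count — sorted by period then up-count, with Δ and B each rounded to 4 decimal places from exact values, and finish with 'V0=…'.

(0,0): Delta=0.0116 Bond=-1.2713
(1,0): Delta=0.0000 Bond=0.0000
(1,1): Delta=0.0202 Bond=-2.6442
V0=0.2311

Risk-neutral probability p* = (R−d)/(u−d) = (1.04−0.88)/(1.2−0.88) = 0.5000.
Payoff layer (t=2): V(2,0)=0.0000, V(2,1)=0.0000, V(2,2)=1.0000
(1,0): S=113.5200. Δ = (V_up−V_dn)/(S_up−S_dn) = (0.0000−0.0000)/(136.2240−99.8976) = 0.0000. V = [p*·0.0000 + (1−p*)·0.0000]/1.04 = 0.0000. B = V − Δ·S = 0.0000.
(1,1): S=154.8000. Δ = (V_up−V_dn)/(S_up−S_dn) = (1.0000−0.0000)/(185.7600−136.2240) = 0.0202. V = [p*·1.0000 + (1−p*)·0.0000]/1.04 = 0.4808. B = V − Δ·S = -2.6442.
(0,0): S=129.0000. Δ = (V_up−V_dn)/(S_up−S_dn) = (0.4808−0.0000)/(154.8000−113.5200) = 0.0116. V = [p*·0.4808 + (1−p*)·0.0000]/1.04 = 0.2311. B = V − Δ·S = -1.2713.
Self-financing check: at every node Δ·S+B equals the discounted successor values.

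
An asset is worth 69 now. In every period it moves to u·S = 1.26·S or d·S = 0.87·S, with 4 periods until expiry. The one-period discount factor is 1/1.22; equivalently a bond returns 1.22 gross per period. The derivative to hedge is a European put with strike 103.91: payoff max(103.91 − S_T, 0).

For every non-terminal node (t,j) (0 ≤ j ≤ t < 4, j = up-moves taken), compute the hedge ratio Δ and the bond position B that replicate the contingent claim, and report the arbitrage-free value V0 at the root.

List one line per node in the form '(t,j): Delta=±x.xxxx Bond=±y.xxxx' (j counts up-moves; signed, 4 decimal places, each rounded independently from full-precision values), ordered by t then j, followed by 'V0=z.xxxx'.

The replicating-portfolio and risk-neutral prices coincide; use p* = (1.22−0.87)/(1.26−0.87) = 0.8974 for the latter.
Payoff layer (t=4): V(4,0)=64.3801, V(4,1)=46.6597, V(4,2)=20.9958, V(4,3)=0.0000, V(4,4)=0.0000
  t=3,j=0: stock 45.4367 → up 57.2503 (V=46.6597), down 39.5299 (V=64.3801). Price 39.7354; hedge Δ=-1.0000, bond B=85.1721.
  t=3,j=1: stock 65.8049 → up 82.9142 (V=20.9958), down 57.2503 (V=46.6597). Price 19.3672; hedge Δ=-1.0000, bond B=85.1721.
  t=3,j=2: stock 95.3036 → up 120.0826 (V=0.0000), down 82.9142 (V=20.9958). Price 1.7651; hedge Δ=-0.5649, bond B=55.6006.
  t=3,j=3: stock 138.0259 → up 173.9127 (V=0.0000), down 120.0826 (V=0.0000). Price 0.0000; hedge Δ=0.0000, bond B=0.0000.
  t=2,j=0: stock 52.2261 → up 65.8049 (V=19.3672), down 45.4367 (V=39.7354). Price 17.5871; hedge Δ=-1.0000, bond B=69.8132.
  t=2,j=1: stock 75.6378 → up 95.3036 (V=1.7651), down 65.8049 (V=19.3672). Price 2.9266; hedge Δ=-0.5967, bond B=48.0603.
  t=2,j=2: stock 109.5444 → up 138.0259 (V=0.0000), down 95.3036 (V=1.7651). Price 0.1484; hedge Δ=-0.0413, bond B=4.6743.
  t=1,j=0: stock 60.0300 → up 75.6378 (V=2.9266), down 52.2261 (V=17.5871). Price 3.6313; hedge Δ=-0.6262, bond B=41.2224.
  t=1,j=1: stock 86.9400 → up 109.5444 (V=0.1484), down 75.6378 (V=2.9266). Price 0.3552; hedge Δ=-0.0819, bond B=7.4788.
  t=0,j=0: stock 69.0000 → up 86.9400 (V=0.3552), down 60.0300 (V=3.6313). Price 0.5666; hedge Δ=-0.1217, bond B=8.9670.
Check: Δ(0,0)·S0 + B(0,0) = 0.5666 = V0.

(0,0): Delta=-0.1217 Bond=8.9670
(1,0): Delta=-0.6262 Bond=41.2224
(1,1): Delta=-0.0819 Bond=7.4788
(2,0): Delta=-1.0000 Bond=69.8132
(2,1): Delta=-0.5967 Bond=48.0603
(2,2): Delta=-0.0413 Bond=4.6743
(3,0): Delta=-1.0000 Bond=85.1721
(3,1): Delta=-1.0000 Bond=85.1721
(3,2): Delta=-0.5649 Bond=55.6006
(3,3): Delta=0.0000 Bond=0.0000
V0=0.5666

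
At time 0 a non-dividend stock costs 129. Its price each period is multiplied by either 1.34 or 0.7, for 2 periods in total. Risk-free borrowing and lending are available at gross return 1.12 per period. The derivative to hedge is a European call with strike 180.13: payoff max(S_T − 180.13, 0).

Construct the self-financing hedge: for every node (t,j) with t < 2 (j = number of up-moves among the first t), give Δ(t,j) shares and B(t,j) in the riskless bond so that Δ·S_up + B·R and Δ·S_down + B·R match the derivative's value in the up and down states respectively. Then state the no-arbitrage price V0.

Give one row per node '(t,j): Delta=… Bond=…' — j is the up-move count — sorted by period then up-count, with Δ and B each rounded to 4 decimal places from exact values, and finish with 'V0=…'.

(0,0): Delta=0.3655 Bond=-29.4699
(1,0): Delta=0.0000 Bond=0.0000
(1,1): Delta=0.4655 Bond=-50.2953
V0=17.6819

Since d<R<u, set p* = (R−d)/(u−d) = 0.6563; price each node as the discounted p*-expectation of its children.
At expiry t=2: V(2,0)=0.0000, V(2,1)=0.0000, V(2,2)=51.5024
  t=1,j=0: stock 90.3000 → up 121.0020 (V=0.0000), down 63.2100 (V=0.0000). Price 0.0000; hedge Δ=0.0000, bond B=0.0000.
  t=1,j=1: stock 172.8600 → up 231.6324 (V=51.5024), down 121.0020 (V=0.0000). Price 30.1772; hedge Δ=0.4655, bond B=-50.2953.
  t=0,j=0: stock 129.0000 → up 172.8600 (V=30.1772), down 90.3000 (V=0.0000). Price 17.6819; hedge Δ=0.3655, bond B=-29.4699.
Each (Δ,B) replicates both successor values, so the strategy is self-financing and V0 is arbitrage-free.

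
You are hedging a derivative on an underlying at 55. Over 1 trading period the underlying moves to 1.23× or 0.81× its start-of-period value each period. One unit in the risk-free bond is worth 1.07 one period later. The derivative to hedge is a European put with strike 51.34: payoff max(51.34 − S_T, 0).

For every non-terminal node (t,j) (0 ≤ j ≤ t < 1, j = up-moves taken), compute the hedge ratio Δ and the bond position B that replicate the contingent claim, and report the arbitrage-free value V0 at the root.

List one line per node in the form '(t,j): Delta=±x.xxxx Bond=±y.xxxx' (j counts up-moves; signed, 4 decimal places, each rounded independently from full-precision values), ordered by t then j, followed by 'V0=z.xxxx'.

(0,0): Delta=-0.2939 Bond=18.5841
V0=2.4174

Under the risk-neutral measure, an up-move has probability p* = (R−d)/(u−d) = 0.6190 and values discount at R = 1.07.
Terminal payoffs: V(1,0)=6.7900, V(1,1)=0.0000
(0,0): S=55.0000. Δ = (V_up−V_dn)/(S_up−S_dn) = (0.0000−6.7900)/(67.6500−44.5500) = -0.2939. V = [p*·0.0000 + (1−p*)·6.7900]/1.07 = 2.4174. B = V − Δ·S = 18.5841.
Check: Δ(0,0)·S0 + B(0,0) = 2.4174 = V0.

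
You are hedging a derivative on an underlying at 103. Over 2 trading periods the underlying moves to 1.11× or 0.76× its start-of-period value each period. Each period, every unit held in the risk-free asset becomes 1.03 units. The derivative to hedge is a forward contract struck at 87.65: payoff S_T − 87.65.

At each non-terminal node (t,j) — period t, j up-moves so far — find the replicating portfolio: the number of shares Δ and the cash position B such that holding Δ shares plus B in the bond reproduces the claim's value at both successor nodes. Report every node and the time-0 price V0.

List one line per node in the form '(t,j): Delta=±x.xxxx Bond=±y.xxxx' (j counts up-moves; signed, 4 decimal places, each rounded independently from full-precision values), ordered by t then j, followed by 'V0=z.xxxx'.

(0,0): Delta=1.0000 Bond=-82.6185
(1,0): Delta=1.0000 Bond=-85.0971
(1,1): Delta=1.0000 Bond=-85.0971
V0=20.3815

Under the risk-neutral measure, an up-move has probability p* = (R−d)/(u−d) = 0.7714 and values discount at R = 1.03.
Terminal values V(2,·): V(2,0)=-28.1572, V(2,1)=-0.7592, V(2,2)=39.2563
Node (1,0) S=78.2800: V=(p*·-0.7592+(1−p*)·-28.1572)/1.03=-6.8171; Δ=(-0.7592−-28.1572)/(86.8908−59.4928)=1.0000; B=V−Δ·S=-85.0971
Node (1,1) S=114.3300: V=(p*·39.2563+(1−p*)·-0.7592)/1.03=29.2329; Δ=(39.2563−-0.7592)/(126.9063−86.8908)=1.0000; B=V−Δ·S=-85.0971
Node (0,0) S=103.0000: V=(p*·29.2329+(1−p*)·-6.8171)/1.03=20.3815; Δ=(29.2329−-6.8171)/(114.3300−78.2800)=1.0000; B=V−Δ·S=-82.6185
Check: Δ(0,0)·S0 + B(0,0) = 20.3815 = V0.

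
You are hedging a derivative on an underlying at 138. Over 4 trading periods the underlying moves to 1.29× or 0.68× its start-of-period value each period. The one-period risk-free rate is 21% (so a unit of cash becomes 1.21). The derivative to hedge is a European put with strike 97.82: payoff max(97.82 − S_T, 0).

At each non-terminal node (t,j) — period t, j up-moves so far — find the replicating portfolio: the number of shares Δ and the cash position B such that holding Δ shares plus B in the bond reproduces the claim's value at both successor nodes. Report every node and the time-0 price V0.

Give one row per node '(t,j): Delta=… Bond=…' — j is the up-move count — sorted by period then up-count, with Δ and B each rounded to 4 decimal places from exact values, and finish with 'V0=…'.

The replicating-portfolio and risk-neutral prices coincide; use p* = (1.21−0.68)/(1.29−0.68) = 0.8689 for the latter.
Payoff layer (t=4): V(4,0)=68.3137, V(4,1)=41.8448, V(4,2)=0.0000, V(4,3)=0.0000, V(4,4)=0.0000
Node (3,0) S=43.3916: V=(p*·41.8448+(1−p*)·68.3137)/1.21=37.4514; Δ=(41.8448−68.3137)/(55.9752−29.5063)=-1.0000; B=V−Δ·S=80.8430
Node (3,1) S=82.3164: V=(p*·0.0000+(1−p*)·41.8448)/1.21=4.5354; Δ=(0.0000−41.8448)/(106.1882−55.9752)=-0.8333; B=V−Δ·S=73.1335
Node (3,2) S=156.1591: V=(p*·0.0000+(1−p*)·0.0000)/1.21=0.0000; Δ=(0.0000−0.0000)/(201.4453−106.1882)=0.0000; B=V−Δ·S=0.0000
Node (3,3) S=296.2431: V=(p*·0.0000+(1−p*)·0.0000)/1.21=0.0000; Δ=(0.0000−0.0000)/(382.1536−201.4453)=0.0000; B=V−Δ·S=0.0000
Node (2,0) S=63.8112: V=(p*·4.5354+(1−p*)·37.4514)/1.21=7.3159; Δ=(4.5354−37.4514)/(82.3164−43.3916)=-0.8456; B=V−Δ·S=61.2765
Node (2,1) S=121.0536: V=(p*·0.0000+(1−p*)·4.5354)/1.21=0.4916; Δ=(0.0000−4.5354)/(156.1591−82.3164)=-0.0614; B=V−Δ·S=7.9267
Node (2,2) S=229.6458: V=(p*·0.0000+(1−p*)·0.0000)/1.21=0.0000; Δ=(0.0000−0.0000)/(296.2431−156.1591)=0.0000; B=V−Δ·S=0.0000
Node (1,0) S=93.8400: V=(p*·0.4916+(1−p*)·7.3159)/1.21=1.1459; Δ=(0.4916−7.3159)/(121.0536−63.8112)=-0.1192; B=V−Δ·S=12.3334
Node (1,1) S=178.0200: V=(p*·0.0000+(1−p*)·0.4916)/1.21=0.0533; Δ=(0.0000−0.4916)/(229.6458−121.0536)=-0.0045; B=V−Δ·S=0.8591
Node (0,0) S=138.0000: V=(p*·0.0533+(1−p*)·1.1459)/1.21=0.1625; Δ=(0.0533−1.1459)/(178.0200−93.8400)=-0.0130; B=V−Δ·S=1.9537
Self-financing check: at every node Δ·S+B equals the discounted successor values.

(0,0): Delta=-0.0130 Bond=1.9537
(1,0): Delta=-0.1192 Bond=12.3334
(1,1): Delta=-0.0045 Bond=0.8591
(2,0): Delta=-0.8456 Bond=61.2765
(2,1): Delta=-0.0614 Bond=7.9267
(2,2): Delta=0.0000 Bond=0.0000
(3,0): Delta=-1.0000 Bond=80.8430
(3,1): Delta=-0.8333 Bond=73.1335
(3,2): Delta=0.0000 Bond=0.0000
(3,3): Delta=0.0000 Bond=0.0000
V0=0.1625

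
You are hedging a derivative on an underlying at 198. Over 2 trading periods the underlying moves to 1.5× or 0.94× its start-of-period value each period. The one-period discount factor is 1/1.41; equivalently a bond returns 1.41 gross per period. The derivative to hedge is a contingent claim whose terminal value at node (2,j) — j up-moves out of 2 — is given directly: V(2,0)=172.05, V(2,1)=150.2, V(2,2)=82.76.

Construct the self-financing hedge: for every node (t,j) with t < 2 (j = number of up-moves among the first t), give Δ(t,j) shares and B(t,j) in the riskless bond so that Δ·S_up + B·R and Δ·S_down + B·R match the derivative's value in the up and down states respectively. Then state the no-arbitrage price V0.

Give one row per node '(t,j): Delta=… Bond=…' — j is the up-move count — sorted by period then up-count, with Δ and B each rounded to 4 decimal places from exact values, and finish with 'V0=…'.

Risk-neutral probability p* = (R−d)/(u−d) = (1.41−0.94)/(1.5−0.94) = 0.8393.
Terminal values V(2,·): V(2,0)=172.0500, V(2,1)=150.2000, V(2,2)=82.7600
Node (1,0) S=186.1200: V=(p*·150.2000+(1−p*)·172.0500)/1.41=109.0153; Δ=(150.2000−172.0500)/(279.1800−174.9528)=-0.2096; B=V−Δ·S=148.0332
Node (1,1) S=297.0000: V=(p*·82.7600+(1−p*)·150.2000)/1.41=66.3820; Δ=(82.7600−150.2000)/(445.5000−279.1800)=-0.4055; B=V−Δ·S=186.8105
Node (0,0) S=198.0000: V=(p*·66.3820+(1−p*)·109.0153)/1.41=51.9388; Δ=(66.3820−109.0153)/(297.0000−186.1200)=-0.3845; B=V−Δ·S=128.0698
Check: Δ(0,0)·S0 + B(0,0) = 51.9388 = V0.

(0,0): Delta=-0.3845 Bond=128.0698
(1,0): Delta=-0.2096 Bond=148.0332
(1,1): Delta=-0.4055 Bond=186.8105
V0=51.9388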